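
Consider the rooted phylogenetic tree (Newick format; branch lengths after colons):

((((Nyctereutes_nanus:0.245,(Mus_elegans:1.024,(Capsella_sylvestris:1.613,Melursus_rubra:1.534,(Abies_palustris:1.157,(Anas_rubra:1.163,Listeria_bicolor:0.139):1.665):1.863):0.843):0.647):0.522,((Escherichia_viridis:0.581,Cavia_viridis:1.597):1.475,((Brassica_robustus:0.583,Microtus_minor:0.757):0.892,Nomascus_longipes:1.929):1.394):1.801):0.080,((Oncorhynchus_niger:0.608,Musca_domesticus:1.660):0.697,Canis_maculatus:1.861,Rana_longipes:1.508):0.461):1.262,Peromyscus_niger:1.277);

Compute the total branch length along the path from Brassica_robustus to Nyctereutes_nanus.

5.437

The path runs Brassica_robustus → … → MRCA → … → Nyctereutes_nanus; the MRCA is the node subtending ((Nyctereutes_nanus,(Mus_elegans,(Capsella_sylvestris,Melursus_rubra,(Abies_palustris,(Anas_rubra,Listeria_bicolor))))),((Escherichia_viridis,Cavia_viridis),((Brassica_robustus,Microtus_minor),Nomascus_longipes))).
Branch lengths along that path: 0.583 + 0.892 + 1.394 + 1.801 + 0.522 + 0.245 = 5.437.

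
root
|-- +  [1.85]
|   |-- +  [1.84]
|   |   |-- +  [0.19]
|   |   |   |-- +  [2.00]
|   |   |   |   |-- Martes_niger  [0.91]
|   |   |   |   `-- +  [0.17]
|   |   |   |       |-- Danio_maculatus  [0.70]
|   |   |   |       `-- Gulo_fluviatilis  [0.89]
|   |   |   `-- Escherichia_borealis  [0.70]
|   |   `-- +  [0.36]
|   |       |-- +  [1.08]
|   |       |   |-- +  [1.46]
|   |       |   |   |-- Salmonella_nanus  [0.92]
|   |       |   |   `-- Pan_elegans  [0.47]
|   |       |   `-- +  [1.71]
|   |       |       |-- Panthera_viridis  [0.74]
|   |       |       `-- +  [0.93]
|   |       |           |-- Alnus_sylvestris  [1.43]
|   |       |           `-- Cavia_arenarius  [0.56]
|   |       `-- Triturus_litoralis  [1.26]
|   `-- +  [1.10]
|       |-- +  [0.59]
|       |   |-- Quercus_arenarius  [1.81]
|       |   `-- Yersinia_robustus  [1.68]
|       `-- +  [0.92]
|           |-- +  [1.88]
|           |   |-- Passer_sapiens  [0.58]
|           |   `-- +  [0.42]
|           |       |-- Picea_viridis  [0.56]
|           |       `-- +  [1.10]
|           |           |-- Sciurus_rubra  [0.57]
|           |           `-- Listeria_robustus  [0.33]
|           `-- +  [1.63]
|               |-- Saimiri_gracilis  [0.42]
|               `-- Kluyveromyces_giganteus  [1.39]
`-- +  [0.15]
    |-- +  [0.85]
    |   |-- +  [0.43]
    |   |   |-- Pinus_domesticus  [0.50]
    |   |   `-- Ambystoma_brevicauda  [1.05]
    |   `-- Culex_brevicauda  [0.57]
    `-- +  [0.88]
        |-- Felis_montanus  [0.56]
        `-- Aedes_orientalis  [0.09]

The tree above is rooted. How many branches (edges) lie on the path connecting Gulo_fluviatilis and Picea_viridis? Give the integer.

The MRCA of Gulo_fluviatilis and Picea_viridis is the node subtending ((((Martes_niger,(Danio_maculatus,Gulo_fluviatilis)),Escherichia_borealis),(((Salmonella_nanus,Pan_elegans),(Panthera_viridis,(Alnus_sylvestris,Cavia_arenarius))),Triturus_litoralis)),((Quercus_arenarius,Yersinia_robustus),((Passer_sapiens,(Picea_viridis,(Sciurus_rubra,Listeria_robustus))),(Saimiri_gracilis,Kluyveromyces_giganteus)))).
From Gulo_fluviatilis up to that node: 5 branches. From Picea_viridis up to the same node: 5 branches. Total: 5 + 5 = 10.

10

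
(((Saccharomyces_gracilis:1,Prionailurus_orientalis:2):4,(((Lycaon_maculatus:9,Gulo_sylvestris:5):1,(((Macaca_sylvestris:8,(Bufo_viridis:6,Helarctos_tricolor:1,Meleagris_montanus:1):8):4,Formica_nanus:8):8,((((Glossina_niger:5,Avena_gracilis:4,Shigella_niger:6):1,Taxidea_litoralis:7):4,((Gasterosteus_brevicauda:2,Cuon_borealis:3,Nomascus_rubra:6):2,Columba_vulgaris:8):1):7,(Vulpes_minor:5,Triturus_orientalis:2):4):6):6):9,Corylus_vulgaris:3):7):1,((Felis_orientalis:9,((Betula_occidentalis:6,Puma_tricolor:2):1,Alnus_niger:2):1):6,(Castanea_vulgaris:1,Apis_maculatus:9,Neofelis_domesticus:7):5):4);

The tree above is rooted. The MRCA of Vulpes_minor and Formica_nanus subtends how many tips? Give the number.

15

The MRCA of Vulpes_minor and Formica_nanus is the node subtending (((Macaca_sylvestris,(Bufo_viridis,Helarctos_tricolor,Meleagris_montanus)),Formica_nanus),((((Glossina_niger,Avena_gracilis,Shigella_niger),Taxidea_litoralis),((Gasterosteus_brevicauda,Cuon_borealis,Nomascus_rubra),Columba_vulgaris)),(Vulpes_minor,Triturus_orientalis))).
That clade contains 15 terminal taxa: Avena_gracilis, Bufo_viridis, Columba_vulgaris, Cuon_borealis, Formica_nanus, Gasterosteus_brevicauda, Glossina_niger, Helarctos_tricolor, Macaca_sylvestris, Meleagris_montanus, Nomascus_rubra, Shigella_niger, Taxidea_litoralis, Triturus_orientalis, Vulpes_minor.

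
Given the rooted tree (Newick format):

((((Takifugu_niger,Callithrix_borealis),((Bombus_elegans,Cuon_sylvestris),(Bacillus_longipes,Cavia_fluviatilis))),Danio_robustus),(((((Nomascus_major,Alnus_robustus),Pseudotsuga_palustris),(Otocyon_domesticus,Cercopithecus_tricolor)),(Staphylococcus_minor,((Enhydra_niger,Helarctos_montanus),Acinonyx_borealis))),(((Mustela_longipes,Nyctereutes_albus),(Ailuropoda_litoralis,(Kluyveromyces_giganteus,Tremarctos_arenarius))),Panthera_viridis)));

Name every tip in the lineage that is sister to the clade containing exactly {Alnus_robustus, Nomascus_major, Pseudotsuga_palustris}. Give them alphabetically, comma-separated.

Cercopithecus_tricolor, Otocyon_domesticus

The clade containing exactly {Alnus_robustus, Nomascus_major, Pseudotsuga_palustris} attaches to the tree at the node subtending (((Nomascus_major,Alnus_robustus),Pseudotsuga_palustris),(Otocyon_domesticus,Cercopithecus_tricolor)).
The other lineage descending from that same node — the sister group — is (Otocyon_domesticus,Cercopithecus_tricolor); its 2 tips in alphabetical order are the answer.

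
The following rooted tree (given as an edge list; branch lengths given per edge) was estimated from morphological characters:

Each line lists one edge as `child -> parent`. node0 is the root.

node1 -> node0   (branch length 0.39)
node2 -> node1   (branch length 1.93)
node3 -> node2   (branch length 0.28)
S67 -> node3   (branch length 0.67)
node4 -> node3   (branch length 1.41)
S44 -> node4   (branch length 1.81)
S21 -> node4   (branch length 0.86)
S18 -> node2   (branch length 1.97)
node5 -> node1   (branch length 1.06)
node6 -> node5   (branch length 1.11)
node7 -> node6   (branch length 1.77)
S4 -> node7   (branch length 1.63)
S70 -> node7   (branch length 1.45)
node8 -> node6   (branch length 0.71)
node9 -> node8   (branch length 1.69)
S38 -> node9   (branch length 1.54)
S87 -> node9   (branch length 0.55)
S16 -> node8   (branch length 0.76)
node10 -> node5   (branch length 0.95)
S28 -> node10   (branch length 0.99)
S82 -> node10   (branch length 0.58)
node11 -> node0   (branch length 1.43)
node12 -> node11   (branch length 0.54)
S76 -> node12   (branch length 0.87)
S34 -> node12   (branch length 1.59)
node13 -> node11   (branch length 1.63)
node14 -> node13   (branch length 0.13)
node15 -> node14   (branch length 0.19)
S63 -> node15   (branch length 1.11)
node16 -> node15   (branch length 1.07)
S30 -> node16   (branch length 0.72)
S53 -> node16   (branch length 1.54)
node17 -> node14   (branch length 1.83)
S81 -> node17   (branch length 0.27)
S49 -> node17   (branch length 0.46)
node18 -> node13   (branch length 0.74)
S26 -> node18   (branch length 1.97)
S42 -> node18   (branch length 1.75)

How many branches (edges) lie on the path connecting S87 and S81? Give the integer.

The MRCA of S87 and S81 is the root of the tree.
From S87 up to that node: 6 branches. From S81 up to the same node: 5 branches. Total: 6 + 5 = 11.

11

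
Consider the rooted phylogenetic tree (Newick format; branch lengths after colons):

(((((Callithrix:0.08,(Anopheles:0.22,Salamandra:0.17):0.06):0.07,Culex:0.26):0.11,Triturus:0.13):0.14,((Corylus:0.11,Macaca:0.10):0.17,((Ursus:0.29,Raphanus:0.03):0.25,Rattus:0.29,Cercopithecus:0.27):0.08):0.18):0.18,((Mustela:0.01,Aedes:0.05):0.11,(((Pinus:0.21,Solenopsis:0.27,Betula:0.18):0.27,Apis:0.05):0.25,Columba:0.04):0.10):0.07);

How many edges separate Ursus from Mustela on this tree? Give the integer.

The MRCA of Ursus and Mustela is the root of the tree.
From Ursus up to that node: 5 branches. From Mustela up to the same node: 3 branches. Total: 5 + 3 = 8.

8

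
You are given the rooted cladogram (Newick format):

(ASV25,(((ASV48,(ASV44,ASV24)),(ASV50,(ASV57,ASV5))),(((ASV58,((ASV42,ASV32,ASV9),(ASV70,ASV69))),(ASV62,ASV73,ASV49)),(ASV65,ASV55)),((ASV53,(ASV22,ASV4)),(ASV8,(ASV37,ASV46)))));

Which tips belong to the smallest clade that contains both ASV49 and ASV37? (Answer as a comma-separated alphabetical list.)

ASV22, ASV24, ASV32, ASV37, ASV4, ASV42, ASV44, ASV46, ASV48, ASV49, ASV5, ASV50, ASV53, ASV55, ASV57, ASV58, ASV62, ASV65, ASV69, ASV70, ASV73, ASV8, ASV9

Tracing ASV49: it sits inside (ASV62,ASV73,ASV49).
Tracing ASV37: it sits inside (ASV37,ASV46).
The smallest clade enclosing both is (((ASV48,(ASV44,ASV24)),(ASV50,(ASV57,ASV5))),(((ASV58,((ASV42,ASV32,ASV9),(ASV70,ASV69))),(ASV62,ASV73,ASV49)),(ASV65,ASV55)),((ASV53,(ASV22,ASV4)),(ASV8,(ASV37,ASV46)))); the answer is its 23 terminal taxa in alphabetical order.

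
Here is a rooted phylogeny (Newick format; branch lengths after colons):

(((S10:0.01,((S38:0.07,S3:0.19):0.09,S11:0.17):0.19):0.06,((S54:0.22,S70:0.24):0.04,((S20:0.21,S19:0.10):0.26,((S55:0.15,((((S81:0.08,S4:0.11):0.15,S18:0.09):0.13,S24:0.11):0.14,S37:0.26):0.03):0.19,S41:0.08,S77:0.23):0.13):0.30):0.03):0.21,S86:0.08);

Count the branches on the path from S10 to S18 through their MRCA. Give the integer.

The MRCA of S10 and S18 is the node subtending ((S10,((S38,S3),S11)),((S54,S70),((S20,S19),((S55,((((S81,S4),S18),S24),S37)),S41,S77)))).
From S10 up to that node: 2 branches. From S18 up to the same node: 8 branches. Total: 2 + 8 = 10.

10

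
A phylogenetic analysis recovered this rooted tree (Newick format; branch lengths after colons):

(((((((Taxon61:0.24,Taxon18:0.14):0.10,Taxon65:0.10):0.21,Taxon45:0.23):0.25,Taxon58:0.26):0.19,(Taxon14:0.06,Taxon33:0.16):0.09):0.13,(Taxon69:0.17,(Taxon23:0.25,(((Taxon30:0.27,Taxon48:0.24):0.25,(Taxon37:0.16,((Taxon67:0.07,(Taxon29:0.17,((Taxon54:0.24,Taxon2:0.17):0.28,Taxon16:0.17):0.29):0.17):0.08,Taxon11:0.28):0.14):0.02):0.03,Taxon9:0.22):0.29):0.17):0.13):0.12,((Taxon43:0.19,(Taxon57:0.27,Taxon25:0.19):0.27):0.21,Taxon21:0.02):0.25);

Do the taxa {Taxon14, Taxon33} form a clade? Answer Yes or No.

Yes

The most recent common ancestor of these taxa subtends (Taxon14,Taxon33).
That clade has exactly 2 tips — every listed taxon and nothing else — so the group is monophyletic.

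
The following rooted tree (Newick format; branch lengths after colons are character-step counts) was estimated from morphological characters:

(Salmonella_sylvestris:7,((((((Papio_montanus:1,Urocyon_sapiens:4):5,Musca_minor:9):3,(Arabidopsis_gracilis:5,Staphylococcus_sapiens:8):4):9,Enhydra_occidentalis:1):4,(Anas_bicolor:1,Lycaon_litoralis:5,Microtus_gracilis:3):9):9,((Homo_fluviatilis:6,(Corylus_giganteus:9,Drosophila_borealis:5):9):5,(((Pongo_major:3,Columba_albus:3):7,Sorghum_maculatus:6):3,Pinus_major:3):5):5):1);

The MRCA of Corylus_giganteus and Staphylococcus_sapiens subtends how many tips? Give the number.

16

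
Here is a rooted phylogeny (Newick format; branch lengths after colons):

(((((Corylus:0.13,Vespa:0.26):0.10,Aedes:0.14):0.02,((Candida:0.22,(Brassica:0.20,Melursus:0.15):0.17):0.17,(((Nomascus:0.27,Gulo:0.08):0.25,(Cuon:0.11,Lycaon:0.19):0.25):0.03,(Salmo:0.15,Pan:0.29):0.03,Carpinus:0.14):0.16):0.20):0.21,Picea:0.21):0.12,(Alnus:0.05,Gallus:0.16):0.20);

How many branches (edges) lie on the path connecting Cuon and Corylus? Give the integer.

The MRCA of Cuon and Corylus is the node subtending (((Corylus,Vespa),Aedes),((Candida,(Brassica,Melursus)),(((Nomascus,Gulo),(Cuon,Lycaon)),(Salmo,Pan),Carpinus))).
From Cuon up to that node: 5 branches. From Corylus up to the same node: 3 branches. Total: 5 + 3 = 8.

8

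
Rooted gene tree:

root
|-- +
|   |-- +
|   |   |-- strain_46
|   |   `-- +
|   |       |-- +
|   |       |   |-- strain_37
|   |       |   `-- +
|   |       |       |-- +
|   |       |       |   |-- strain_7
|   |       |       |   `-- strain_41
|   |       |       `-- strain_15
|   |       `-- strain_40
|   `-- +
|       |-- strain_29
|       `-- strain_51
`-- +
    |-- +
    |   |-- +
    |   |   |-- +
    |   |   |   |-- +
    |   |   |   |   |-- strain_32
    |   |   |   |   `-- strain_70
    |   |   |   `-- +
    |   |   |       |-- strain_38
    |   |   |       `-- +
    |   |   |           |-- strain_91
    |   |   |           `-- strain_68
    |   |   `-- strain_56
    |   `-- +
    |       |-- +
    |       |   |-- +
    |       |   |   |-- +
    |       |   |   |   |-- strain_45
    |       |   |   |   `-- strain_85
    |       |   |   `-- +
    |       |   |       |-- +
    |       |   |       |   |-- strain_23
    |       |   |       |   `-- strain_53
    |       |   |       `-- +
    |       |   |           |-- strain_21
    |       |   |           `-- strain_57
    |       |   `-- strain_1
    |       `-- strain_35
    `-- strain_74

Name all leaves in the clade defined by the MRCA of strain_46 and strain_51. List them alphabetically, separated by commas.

strain_15, strain_29, strain_37, strain_40, strain_41, strain_46, strain_51, strain_7

Tracing strain_46: it sits inside (strain_46,((strain_37,((strain_7,strain_41),strain_15)),strain_40)).
Tracing strain_51: it sits inside (strain_29,strain_51).
The smallest clade enclosing both is ((strain_46,((strain_37,((strain_7,strain_41),strain_15)),strain_40)),(strain_29,strain_51)); the answer is its 8 terminal taxa in alphabetical order.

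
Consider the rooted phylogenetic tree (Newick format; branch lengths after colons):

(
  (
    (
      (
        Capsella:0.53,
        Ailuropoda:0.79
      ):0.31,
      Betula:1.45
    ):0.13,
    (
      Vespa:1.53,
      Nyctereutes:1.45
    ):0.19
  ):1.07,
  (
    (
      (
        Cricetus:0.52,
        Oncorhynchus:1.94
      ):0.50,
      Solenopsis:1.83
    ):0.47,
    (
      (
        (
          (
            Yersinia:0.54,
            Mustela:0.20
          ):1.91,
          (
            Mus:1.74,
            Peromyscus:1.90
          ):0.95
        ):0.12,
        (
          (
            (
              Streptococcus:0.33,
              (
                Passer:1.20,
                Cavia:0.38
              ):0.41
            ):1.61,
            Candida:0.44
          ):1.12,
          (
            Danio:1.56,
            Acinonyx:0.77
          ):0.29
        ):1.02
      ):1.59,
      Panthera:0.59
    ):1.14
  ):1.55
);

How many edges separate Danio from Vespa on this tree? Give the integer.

9

The MRCA of Danio and Vespa is the root of the tree.
From Danio up to that node: 6 branches. From Vespa up to the same node: 3 branches. Total: 6 + 3 = 9.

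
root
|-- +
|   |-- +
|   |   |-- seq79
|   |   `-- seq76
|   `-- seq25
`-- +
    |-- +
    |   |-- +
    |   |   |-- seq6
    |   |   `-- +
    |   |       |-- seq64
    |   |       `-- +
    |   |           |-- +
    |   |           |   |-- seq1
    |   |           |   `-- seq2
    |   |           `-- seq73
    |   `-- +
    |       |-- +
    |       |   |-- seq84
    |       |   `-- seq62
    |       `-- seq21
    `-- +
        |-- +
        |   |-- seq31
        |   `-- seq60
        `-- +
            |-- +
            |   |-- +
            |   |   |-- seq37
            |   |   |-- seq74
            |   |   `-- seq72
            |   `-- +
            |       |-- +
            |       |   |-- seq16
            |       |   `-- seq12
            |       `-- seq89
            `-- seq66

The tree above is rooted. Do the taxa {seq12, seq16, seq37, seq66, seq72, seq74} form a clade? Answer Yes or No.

The MRCA of the listed taxa subtends (((seq37,seq74,seq72),((seq16,seq12),seq89)),seq66).
That clade also contains seq89, which is not in the proposed group, so the group is not monophyletic.

No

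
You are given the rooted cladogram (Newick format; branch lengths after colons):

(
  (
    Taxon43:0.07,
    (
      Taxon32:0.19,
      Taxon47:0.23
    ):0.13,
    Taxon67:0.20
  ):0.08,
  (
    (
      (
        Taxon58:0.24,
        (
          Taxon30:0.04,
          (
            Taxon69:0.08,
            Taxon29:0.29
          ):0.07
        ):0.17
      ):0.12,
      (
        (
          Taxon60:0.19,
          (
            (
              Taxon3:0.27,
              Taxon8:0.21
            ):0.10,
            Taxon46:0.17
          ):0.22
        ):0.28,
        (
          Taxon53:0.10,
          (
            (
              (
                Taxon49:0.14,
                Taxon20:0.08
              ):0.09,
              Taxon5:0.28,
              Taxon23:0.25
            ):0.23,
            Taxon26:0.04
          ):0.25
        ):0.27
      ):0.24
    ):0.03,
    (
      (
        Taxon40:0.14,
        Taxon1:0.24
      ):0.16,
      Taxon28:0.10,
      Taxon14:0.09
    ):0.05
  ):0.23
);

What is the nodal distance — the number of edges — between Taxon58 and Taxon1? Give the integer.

6

The MRCA of Taxon58 and Taxon1 is the node subtending (((Taxon58,(Taxon30,(Taxon69,Taxon29))),((Taxon60,((Taxon3,Taxon8),Taxon46)),(Taxon53,(((Taxon49,Taxon20),Taxon5,Taxon23),Taxon26)))),((Taxon40,Taxon1),Taxon28,Taxon14)).
From Taxon58 up to that node: 3 branches. From Taxon1 up to the same node: 3 branches. Total: 3 + 3 = 6.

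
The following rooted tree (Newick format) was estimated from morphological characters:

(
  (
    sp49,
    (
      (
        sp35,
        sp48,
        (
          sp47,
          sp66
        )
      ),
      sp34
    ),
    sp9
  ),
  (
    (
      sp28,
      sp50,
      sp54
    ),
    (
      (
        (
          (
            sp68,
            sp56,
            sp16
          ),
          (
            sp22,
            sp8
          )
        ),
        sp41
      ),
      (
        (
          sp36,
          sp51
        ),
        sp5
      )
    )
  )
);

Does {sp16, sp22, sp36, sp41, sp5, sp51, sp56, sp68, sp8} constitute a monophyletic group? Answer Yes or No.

The most recent common ancestor of these taxa subtends ((((sp68,sp56,sp16),(sp22,sp8)),sp41),((sp36,sp51),sp5)).
That clade has exactly 9 tips — every listed taxon and nothing else — so the group is monophyletic.

Yes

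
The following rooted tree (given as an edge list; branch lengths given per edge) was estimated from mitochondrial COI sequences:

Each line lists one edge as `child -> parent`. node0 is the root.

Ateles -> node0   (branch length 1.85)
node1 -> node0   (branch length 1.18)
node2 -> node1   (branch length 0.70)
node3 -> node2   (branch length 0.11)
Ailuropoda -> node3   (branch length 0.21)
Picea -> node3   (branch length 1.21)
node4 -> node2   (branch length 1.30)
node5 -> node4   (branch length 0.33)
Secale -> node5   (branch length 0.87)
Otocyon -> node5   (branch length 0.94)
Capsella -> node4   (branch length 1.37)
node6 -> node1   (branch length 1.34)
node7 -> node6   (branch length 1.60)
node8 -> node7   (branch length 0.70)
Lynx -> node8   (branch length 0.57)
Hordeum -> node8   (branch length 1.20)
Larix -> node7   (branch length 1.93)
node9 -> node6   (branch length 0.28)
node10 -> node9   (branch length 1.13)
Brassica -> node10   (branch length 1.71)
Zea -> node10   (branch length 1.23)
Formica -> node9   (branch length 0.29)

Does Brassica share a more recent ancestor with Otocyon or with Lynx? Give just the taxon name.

Lynx

The MRCA of Brassica and Lynx subtends (((Lynx,Hordeum),Larix),((Brassica,Zea),Formica)) (6 taxa).
The MRCA of Brassica and Otocyon subtends (((Ailuropoda,Picea),((Secale,Otocyon),Capsella)),(((Lynx,Hordeum),Larix),((Brassica,Zea),Formica))) (11 taxa).
The first is nested inside the second, so Brassica shares a more recent common ancestor with Lynx.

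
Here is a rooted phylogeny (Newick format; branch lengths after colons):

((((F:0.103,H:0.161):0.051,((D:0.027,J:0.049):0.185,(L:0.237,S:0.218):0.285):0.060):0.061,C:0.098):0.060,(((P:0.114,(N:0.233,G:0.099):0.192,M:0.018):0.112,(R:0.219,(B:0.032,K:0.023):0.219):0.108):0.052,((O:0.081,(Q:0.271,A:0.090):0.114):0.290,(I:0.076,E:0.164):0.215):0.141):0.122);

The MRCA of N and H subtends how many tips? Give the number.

The MRCA of N and H is the root, so the clade is the entire tree.
That clade contains 19 terminal taxa: A, B, C, D, E, F, G, H, I, J, K, L, M, N, O, P, Q, R, S.

19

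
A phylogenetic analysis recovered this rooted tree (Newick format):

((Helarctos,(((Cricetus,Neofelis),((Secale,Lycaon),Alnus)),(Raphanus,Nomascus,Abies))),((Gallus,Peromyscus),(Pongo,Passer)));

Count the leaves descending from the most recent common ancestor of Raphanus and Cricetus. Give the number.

8

The MRCA of Raphanus and Cricetus is the node subtending (((Cricetus,Neofelis),((Secale,Lycaon),Alnus)),(Raphanus,Nomascus,Abies)).
That clade contains 8 terminal taxa: Abies, Alnus, Cricetus, Lycaon, Neofelis, Nomascus, Raphanus, Secale.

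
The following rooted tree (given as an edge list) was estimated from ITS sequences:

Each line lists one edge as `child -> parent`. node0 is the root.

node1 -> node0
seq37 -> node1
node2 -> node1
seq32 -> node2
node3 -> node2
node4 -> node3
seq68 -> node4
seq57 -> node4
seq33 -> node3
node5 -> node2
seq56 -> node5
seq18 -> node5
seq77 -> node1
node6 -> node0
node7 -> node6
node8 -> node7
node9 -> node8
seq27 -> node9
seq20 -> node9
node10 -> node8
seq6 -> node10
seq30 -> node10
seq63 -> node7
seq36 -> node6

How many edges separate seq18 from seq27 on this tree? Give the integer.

The MRCA of seq18 and seq27 is the root of the tree.
From seq18 up to that node: 4 branches. From seq27 up to the same node: 5 branches. Total: 4 + 5 = 9.

9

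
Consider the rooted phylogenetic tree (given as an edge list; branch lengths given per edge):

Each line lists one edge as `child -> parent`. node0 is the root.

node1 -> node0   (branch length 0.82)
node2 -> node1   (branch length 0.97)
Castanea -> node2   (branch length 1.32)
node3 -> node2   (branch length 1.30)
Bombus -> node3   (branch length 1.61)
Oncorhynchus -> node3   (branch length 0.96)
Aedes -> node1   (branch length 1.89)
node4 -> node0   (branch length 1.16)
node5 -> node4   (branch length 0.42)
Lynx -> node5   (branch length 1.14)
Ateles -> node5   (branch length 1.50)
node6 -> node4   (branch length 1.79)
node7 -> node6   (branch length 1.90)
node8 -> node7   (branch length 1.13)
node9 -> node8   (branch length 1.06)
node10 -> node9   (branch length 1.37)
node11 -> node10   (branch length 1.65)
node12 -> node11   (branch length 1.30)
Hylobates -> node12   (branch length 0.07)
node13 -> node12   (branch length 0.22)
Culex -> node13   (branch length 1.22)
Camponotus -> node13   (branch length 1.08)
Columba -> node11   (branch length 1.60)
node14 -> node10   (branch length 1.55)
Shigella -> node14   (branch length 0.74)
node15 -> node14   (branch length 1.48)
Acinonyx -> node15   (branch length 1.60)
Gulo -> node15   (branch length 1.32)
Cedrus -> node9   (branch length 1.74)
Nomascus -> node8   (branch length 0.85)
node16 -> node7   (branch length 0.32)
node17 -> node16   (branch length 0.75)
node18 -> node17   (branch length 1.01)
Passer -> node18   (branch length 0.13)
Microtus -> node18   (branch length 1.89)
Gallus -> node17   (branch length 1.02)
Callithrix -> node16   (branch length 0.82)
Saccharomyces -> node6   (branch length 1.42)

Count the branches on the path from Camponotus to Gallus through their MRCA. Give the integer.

10

The MRCA of Camponotus and Gallus is the node subtending ((((((Hylobates,(Culex,Camponotus)),Columba),(Shigella,(Acinonyx,Gulo))),Cedrus),Nomascus),(((Passer,Microtus),Gallus),Callithrix)).
From Camponotus up to that node: 7 branches. From Gallus up to the same node: 3 branches. Total: 7 + 3 = 10.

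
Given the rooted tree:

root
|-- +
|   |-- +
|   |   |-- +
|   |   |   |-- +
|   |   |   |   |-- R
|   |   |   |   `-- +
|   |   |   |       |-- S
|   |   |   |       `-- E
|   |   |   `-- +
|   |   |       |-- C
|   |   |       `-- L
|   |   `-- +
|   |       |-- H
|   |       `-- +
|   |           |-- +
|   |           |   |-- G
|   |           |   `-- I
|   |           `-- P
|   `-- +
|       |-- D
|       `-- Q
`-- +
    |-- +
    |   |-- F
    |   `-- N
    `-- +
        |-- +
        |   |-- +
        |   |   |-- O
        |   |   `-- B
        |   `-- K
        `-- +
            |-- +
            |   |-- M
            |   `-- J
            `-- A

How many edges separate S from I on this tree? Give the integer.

8

The MRCA of S and I is the node subtending (((R,(S,E)),(C,L)),(H,((G,I),P))).
From S up to that node: 4 branches. From I up to the same node: 4 branches. Total: 4 + 4 = 8.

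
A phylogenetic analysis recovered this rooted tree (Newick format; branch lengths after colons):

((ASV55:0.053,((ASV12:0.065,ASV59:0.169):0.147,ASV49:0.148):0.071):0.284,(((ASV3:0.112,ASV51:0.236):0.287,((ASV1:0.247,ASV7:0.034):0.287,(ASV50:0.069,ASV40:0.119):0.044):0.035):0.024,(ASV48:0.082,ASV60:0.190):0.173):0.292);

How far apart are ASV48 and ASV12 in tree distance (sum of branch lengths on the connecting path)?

The path runs ASV48 → … → MRCA → … → ASV12; the MRCA is the root of the tree.
Branch lengths along that path: 0.082 + 0.173 + 0.292 + 0.284 + 0.071 + 0.147 + 0.065 = 1.114.

1.114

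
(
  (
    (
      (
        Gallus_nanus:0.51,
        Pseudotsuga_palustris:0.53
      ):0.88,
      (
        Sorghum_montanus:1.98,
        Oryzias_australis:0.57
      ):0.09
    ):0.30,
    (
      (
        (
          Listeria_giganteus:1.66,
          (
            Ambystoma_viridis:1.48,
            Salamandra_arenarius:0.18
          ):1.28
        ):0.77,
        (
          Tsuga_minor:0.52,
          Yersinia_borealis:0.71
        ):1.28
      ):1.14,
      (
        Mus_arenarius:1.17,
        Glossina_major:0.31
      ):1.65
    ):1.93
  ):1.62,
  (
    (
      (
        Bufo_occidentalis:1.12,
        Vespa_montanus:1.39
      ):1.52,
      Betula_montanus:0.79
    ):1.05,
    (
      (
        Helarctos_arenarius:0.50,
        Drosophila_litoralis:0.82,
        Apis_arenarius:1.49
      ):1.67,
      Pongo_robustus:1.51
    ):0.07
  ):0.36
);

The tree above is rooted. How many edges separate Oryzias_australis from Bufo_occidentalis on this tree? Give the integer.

8

The MRCA of Oryzias_australis and Bufo_occidentalis is the root of the tree.
From Oryzias_australis up to that node: 4 branches. From Bufo_occidentalis up to the same node: 4 branches. Total: 4 + 4 = 8.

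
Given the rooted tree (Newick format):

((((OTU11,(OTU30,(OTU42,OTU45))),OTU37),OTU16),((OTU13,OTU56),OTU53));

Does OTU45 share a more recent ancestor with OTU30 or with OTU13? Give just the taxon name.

OTU30

The MRCA of OTU45 and OTU30 subtends (OTU30,(OTU42,OTU45)) (3 taxa).
The MRCA of OTU45 and OTU13 is the root, subtending the entire tree (9 taxa).
The first is nested inside the second, so OTU45 shares a more recent common ancestor with OTU30.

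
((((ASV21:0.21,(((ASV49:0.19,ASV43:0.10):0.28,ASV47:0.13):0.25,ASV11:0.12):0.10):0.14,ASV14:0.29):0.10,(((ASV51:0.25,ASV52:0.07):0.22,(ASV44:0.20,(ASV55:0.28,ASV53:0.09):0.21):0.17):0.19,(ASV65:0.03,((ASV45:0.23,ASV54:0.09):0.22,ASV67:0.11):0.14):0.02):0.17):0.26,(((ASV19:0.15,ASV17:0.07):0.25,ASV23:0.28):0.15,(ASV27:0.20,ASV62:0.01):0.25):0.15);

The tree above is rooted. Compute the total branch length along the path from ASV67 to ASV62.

The path runs ASV67 → … → MRCA → … → ASV62; the MRCA is the root of the tree.
Branch lengths along that path: 0.11 + 0.14 + 0.02 + 0.17 + 0.26 + 0.15 + 0.25 + 0.01 = 1.11.

1.11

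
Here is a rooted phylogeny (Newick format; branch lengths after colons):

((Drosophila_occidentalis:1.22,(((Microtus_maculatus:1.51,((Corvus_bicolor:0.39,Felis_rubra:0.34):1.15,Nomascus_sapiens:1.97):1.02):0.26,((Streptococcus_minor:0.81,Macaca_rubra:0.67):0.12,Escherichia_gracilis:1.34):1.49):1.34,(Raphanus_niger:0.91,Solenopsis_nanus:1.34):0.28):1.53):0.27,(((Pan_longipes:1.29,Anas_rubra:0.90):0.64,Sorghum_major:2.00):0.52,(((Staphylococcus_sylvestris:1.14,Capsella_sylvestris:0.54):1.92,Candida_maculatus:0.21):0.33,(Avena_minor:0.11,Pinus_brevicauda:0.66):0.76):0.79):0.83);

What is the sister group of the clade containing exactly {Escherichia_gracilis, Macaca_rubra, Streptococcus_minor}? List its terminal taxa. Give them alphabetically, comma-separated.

Corvus_bicolor, Felis_rubra, Microtus_maculatus, Nomascus_sapiens

The clade containing exactly {Escherichia_gracilis, Macaca_rubra, Streptococcus_minor} attaches to the tree at the node subtending ((Microtus_maculatus,((Corvus_bicolor,Felis_rubra),Nomascus_sapiens)),((Streptococcus_minor,Macaca_rubra),Escherichia_gracilis)).
The other lineage descending from that same node — the sister group — is (Microtus_maculatus,((Corvus_bicolor,Felis_rubra),Nomascus_sapiens)); its 4 tips in alphabetical order are the answer.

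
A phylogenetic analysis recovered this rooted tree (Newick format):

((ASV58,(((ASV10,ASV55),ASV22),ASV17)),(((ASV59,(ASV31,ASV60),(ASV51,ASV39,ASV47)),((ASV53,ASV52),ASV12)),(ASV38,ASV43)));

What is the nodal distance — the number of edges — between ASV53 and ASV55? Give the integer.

10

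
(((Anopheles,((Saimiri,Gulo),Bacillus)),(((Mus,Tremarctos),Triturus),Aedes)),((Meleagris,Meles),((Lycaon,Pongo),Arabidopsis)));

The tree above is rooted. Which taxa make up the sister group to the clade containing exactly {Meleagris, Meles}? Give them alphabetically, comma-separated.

The clade containing exactly {Meleagris, Meles} attaches to the tree at the node subtending ((Meleagris,Meles),((Lycaon,Pongo),Arabidopsis)).
The other lineage descending from that same node — the sister group — is ((Lycaon,Pongo),Arabidopsis); its 3 tips in alphabetical order are the answer.

Arabidopsis, Lycaon, Pongo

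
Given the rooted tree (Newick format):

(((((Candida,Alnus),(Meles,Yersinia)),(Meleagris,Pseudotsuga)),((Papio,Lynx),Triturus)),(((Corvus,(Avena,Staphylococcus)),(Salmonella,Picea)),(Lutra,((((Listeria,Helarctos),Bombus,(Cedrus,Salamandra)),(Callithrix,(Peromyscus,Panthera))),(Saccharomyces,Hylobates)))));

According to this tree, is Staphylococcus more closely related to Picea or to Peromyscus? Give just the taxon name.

Picea

The MRCA of Staphylococcus and Picea subtends ((Corvus,(Avena,Staphylococcus)),(Salmonella,Picea)) (5 taxa).
The MRCA of Staphylococcus and Peromyscus subtends (((Corvus,(Avena,Staphylococcus)),(Salmonella,Picea)),(Lutra,((((Listeria,Helarctos),Bombus,(Cedrus,Salamandra)),(Callithrix,(Peromyscus,Panthera))),(Saccharomyces,Hylobates)))) (16 taxa).
The first is nested inside the second, so Staphylococcus shares a more recent common ancestor with Picea.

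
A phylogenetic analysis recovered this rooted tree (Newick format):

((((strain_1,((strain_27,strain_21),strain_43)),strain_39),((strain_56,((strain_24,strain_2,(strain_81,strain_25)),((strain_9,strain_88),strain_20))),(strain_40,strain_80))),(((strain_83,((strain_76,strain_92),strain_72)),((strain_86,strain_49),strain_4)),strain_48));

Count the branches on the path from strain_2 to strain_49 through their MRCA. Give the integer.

The MRCA of strain_2 and strain_49 is the root of the tree.
From strain_2 up to that node: 6 branches. From strain_49 up to the same node: 5 branches. Total: 6 + 5 = 11.

11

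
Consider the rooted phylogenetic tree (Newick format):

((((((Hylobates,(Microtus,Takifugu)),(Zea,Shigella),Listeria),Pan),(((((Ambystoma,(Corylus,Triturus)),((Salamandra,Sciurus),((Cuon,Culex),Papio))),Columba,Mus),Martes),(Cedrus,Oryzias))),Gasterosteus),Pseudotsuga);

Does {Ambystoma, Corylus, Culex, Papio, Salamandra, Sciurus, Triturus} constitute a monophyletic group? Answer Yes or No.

The MRCA of the listed taxa subtends ((Ambystoma,(Corylus,Triturus)),((Salamandra,Sciurus),((Cuon,Culex),Papio))).
That clade also contains Cuon, which is not in the proposed group, so the group is not monophyletic.

No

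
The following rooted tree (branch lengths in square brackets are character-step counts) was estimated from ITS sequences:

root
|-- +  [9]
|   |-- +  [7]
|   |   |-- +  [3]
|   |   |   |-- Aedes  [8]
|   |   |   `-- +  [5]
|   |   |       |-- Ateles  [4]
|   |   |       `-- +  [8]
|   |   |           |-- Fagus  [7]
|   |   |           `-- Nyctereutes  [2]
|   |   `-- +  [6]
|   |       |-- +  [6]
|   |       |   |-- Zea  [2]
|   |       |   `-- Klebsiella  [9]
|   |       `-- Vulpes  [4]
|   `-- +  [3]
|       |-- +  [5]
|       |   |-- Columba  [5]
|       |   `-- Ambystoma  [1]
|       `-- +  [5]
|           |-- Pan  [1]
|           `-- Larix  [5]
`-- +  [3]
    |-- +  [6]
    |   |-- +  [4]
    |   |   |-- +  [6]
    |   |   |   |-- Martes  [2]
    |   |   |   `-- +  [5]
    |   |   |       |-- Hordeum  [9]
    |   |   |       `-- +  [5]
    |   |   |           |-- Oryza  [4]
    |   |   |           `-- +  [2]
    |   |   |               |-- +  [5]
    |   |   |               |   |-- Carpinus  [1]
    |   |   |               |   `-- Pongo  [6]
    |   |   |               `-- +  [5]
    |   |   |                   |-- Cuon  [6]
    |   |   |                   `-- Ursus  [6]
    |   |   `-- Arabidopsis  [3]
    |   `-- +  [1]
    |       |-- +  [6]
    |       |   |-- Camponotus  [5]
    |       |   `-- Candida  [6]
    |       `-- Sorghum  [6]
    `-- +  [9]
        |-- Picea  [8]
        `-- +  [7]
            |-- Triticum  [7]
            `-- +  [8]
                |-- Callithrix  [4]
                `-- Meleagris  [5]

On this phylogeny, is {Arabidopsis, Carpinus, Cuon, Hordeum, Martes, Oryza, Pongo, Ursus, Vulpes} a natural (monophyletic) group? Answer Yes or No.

No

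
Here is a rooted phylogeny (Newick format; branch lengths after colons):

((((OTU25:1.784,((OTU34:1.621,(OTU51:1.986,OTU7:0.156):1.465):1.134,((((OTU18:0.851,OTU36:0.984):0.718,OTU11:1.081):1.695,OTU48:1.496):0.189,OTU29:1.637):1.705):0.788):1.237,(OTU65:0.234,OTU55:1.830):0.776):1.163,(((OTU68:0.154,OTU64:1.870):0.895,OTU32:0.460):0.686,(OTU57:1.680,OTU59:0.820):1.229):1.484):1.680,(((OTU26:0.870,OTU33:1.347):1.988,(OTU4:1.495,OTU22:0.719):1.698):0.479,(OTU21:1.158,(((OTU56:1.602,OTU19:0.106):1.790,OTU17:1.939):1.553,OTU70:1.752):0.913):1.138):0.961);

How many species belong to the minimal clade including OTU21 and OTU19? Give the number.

5

The MRCA of OTU21 and OTU19 is the node subtending (OTU21,(((OTU56,OTU19),OTU17),OTU70)).
That clade contains 5 terminal taxa: OTU17, OTU19, OTU21, OTU56, OTU70.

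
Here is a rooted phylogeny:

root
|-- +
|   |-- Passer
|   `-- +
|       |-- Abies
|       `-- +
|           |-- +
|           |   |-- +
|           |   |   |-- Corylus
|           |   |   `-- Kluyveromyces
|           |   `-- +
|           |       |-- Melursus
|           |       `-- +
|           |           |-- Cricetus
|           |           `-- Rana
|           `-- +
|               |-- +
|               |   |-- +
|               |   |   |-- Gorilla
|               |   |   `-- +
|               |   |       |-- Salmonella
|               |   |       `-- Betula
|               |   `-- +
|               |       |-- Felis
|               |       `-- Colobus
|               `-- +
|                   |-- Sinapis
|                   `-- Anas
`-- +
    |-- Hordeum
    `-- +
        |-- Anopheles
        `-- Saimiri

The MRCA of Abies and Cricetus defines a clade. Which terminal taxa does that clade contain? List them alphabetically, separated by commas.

Tracing Abies: it sits inside (Abies,(((Corylus,Kluyveromyces),(Melursus,(Cricetus,Rana))),(((Gorilla,(Salmonella,Betula)),(Felis,Colobus)),(Sinapis,Anas)))).
Tracing Cricetus: it sits inside (Cricetus,Rana).
The smallest clade enclosing both is (Abies,(((Corylus,Kluyveromyces),(Melursus,(Cricetus,Rana))),(((Gorilla,(Salmonella,Betula)),(Felis,Colobus)),(Sinapis,Anas)))); the answer is its 13 terminal taxa in alphabetical order.

Abies, Anas, Betula, Colobus, Corylus, Cricetus, Felis, Gorilla, Kluyveromyces, Melursus, Rana, Salmonella, Sinapis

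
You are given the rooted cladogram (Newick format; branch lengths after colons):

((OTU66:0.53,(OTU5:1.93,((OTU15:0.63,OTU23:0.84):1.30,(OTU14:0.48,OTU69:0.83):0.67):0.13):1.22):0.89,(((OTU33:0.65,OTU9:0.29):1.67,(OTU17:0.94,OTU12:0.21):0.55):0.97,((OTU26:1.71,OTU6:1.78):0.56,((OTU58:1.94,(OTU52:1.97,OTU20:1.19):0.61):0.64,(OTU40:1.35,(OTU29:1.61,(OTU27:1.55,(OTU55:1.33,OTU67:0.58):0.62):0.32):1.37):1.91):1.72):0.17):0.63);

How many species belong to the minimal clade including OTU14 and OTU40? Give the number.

20

The MRCA of OTU14 and OTU40 is the root, so the clade is the entire tree.
That clade contains 20 terminal taxa: OTU12, OTU14, OTU15, OTU17, OTU20, OTU23, OTU26, OTU27, OTU29, OTU33, OTU40, OTU5, OTU52, OTU55, OTU58, OTU6, OTU66, OTU67, OTU69, OTU9.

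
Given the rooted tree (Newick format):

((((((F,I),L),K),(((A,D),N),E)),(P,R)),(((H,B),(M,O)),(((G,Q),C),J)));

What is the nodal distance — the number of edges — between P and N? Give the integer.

6

The MRCA of P and N is the node subtending (((((F,I),L),K),(((A,D),N),E)),(P,R)).
From P up to that node: 2 branches. From N up to the same node: 4 branches. Total: 2 + 4 = 6.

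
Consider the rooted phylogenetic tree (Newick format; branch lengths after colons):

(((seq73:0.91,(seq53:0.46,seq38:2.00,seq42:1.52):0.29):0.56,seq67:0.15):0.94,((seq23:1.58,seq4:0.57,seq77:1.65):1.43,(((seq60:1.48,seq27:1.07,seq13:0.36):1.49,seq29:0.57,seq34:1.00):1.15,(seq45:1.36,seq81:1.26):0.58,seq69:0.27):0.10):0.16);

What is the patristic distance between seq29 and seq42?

The path runs seq29 → … → MRCA → … → seq42; the MRCA is the root of the tree.
Branch lengths along that path: 0.57 + 1.15 + 0.10 + 0.16 + 0.94 + 0.56 + 0.29 + 1.52 = 5.29.

5.29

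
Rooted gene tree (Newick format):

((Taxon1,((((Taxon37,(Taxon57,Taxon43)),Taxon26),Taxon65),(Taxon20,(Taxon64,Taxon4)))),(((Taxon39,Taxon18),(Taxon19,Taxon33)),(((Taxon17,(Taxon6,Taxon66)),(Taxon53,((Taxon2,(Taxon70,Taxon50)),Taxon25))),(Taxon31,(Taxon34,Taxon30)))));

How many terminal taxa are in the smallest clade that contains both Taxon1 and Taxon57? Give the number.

The MRCA of Taxon1 and Taxon57 is the node subtending (Taxon1,((((Taxon37,(Taxon57,Taxon43)),Taxon26),Taxon65),(Taxon20,(Taxon64,Taxon4)))).
That clade contains 9 terminal taxa: Taxon1, Taxon20, Taxon26, Taxon37, Taxon4, Taxon43, Taxon57, Taxon64, Taxon65.

9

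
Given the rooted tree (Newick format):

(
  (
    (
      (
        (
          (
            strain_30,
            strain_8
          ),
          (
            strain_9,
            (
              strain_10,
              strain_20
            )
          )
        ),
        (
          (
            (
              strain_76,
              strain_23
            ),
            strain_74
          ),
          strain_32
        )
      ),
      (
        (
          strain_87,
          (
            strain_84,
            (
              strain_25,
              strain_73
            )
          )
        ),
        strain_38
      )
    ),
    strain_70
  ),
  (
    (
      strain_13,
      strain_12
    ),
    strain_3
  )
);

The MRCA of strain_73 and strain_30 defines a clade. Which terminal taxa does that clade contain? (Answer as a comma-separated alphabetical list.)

strain_10, strain_20, strain_23, strain_25, strain_30, strain_32, strain_38, strain_73, strain_74, strain_76, strain_8, strain_84, strain_87, strain_9

Tracing strain_73: it sits inside (strain_25,strain_73).
Tracing strain_30: it sits inside (strain_30,strain_8).
The smallest clade enclosing both is ((((strain_30,strain_8),(strain_9,(strain_10,strain_20))),(((strain_76,strain_23),strain_74),strain_32)),((strain_87,(strain_84,(strain_25,strain_73))),strain_38)); the answer is its 14 terminal taxa in alphabetical order.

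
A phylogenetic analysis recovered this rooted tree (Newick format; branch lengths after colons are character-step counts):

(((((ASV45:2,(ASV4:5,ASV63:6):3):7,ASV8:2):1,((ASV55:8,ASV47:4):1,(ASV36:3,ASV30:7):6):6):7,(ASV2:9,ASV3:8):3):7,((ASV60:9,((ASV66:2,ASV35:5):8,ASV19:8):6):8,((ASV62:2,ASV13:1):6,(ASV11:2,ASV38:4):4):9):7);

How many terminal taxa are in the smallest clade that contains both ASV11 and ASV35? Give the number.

The MRCA of ASV11 and ASV35 is the node subtending ((ASV60,((ASV66,ASV35),ASV19)),((ASV62,ASV13),(ASV11,ASV38))).
That clade contains 8 terminal taxa: ASV11, ASV13, ASV19, ASV35, ASV38, ASV60, ASV62, ASV66.

8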